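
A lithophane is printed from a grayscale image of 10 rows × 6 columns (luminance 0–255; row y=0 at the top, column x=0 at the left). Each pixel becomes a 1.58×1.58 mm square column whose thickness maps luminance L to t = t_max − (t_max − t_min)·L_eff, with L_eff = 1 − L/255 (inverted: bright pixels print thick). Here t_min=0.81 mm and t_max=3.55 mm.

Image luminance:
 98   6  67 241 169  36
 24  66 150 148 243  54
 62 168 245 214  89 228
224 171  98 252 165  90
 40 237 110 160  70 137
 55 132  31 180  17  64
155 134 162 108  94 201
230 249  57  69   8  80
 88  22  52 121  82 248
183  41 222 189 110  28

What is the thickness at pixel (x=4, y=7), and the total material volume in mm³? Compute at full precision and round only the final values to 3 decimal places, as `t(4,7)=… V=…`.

span = t_max - t_min = 3.55 - 0.81 = 2.740
L(4,7) = 8, L_eff = 1 - 8/255 = 0.968627 (inverted)
t(4,7) = 3.55 - 2.740·0.968627 = 0.896
Σt over all 10·6 pixels = 821794/6375 ≈ 128.9088627
V = pitch²·Σt = 1.58²·821794/6375 = 321.808

t(4,7)=0.896 V=321.808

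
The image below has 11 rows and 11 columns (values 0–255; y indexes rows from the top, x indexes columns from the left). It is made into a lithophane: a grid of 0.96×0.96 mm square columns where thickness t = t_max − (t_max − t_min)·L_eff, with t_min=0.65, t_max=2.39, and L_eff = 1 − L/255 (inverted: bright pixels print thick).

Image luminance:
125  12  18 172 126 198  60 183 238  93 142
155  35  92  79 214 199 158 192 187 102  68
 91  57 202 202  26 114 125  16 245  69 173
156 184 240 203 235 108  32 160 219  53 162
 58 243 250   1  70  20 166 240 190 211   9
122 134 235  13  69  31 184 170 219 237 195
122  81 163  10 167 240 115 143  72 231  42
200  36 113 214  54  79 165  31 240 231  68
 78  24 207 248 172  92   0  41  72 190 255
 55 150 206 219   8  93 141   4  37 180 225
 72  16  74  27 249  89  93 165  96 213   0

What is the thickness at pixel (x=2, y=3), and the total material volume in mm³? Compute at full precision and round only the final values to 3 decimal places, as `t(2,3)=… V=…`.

t(2,3)=2.288 V=170.554

span = t_max - t_min = 2.39 - 0.65 = 1.740
L(2,3) = 240, L_eff = 1 - 240/255 = 0.058824 (inverted)
t(2,3) = 2.39 - 1.740·0.058824 = 2.288
Σt over all 11·11 pixels = 314607/1700 ≈ 185.0629412
V = pitch²·Σt = 0.96²·314607/1700 = 170.554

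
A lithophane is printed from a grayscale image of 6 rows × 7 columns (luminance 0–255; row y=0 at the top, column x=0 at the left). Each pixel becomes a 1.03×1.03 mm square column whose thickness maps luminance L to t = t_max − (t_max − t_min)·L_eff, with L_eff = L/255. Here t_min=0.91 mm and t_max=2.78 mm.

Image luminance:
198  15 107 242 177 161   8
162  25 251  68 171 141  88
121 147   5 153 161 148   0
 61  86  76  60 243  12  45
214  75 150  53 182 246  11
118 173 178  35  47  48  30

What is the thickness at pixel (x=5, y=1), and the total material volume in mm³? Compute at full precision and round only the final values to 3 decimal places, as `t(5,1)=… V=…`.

span = t_max - t_min = 2.78 - 0.91 = 1.870
L(5,1) = 141, L_eff = 141/255 = 0.552941
t(5,1) = 2.78 - 1.870·0.552941 = 1.746
Σt over all 6·7 pixels = 82.352
V = pitch²·Σt = 1.03²·82.352 = 87.367

t(5,1)=1.746 V=87.367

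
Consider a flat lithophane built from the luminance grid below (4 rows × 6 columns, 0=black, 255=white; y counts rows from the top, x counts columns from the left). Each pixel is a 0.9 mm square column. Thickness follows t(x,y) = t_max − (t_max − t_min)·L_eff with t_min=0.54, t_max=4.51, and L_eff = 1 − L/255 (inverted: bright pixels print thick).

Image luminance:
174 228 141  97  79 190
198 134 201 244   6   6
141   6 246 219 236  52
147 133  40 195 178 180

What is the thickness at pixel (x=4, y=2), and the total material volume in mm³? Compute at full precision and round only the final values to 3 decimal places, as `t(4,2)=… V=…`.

span = t_max - t_min = 4.51 - 0.54 = 3.970
L(4,2) = 236, L_eff = 1 - 236/255 = 0.074510 (inverted)
t(4,2) = 4.51 - 3.970·0.074510 = 4.214
Σt over all 4·6 pixels = 569489/8500 ≈ 66.9987059
V = pitch²·Σt = 0.9²·569489/8500 = 54.269

t(4,2)=4.214 V=54.269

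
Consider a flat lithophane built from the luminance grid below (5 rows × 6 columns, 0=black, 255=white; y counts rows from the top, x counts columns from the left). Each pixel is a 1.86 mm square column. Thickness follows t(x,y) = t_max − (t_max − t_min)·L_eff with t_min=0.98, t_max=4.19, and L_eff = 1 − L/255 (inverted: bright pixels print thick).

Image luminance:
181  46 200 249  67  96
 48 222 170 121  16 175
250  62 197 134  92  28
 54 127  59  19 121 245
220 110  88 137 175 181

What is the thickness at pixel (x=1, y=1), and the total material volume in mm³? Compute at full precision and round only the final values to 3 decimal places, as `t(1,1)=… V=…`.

t(1,1)=3.775 V=271.123

span = t_max - t_min = 4.19 - 0.98 = 3.210
L(1,1) = 222, L_eff = 1 - 222/255 = 0.129412 (inverted)
t(1,1) = 4.19 - 3.210·0.129412 = 3.775
Σt over all 5·6 pixels = 66613/850 ≈ 78.3682353
V = pitch²·Σt = 1.86²·66613/850 = 271.123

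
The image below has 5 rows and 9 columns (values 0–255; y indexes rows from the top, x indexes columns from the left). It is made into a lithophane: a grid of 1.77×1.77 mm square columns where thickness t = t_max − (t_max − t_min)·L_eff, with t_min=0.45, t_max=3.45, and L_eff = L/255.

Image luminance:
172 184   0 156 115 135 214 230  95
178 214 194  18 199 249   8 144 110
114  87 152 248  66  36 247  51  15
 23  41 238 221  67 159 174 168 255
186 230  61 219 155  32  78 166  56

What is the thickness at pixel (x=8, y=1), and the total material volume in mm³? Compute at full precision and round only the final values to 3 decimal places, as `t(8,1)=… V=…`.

span = t_max - t_min = 3.45 - 0.45 = 3.000
L(8,1) = 110, L_eff = 110/255 = 0.431373
t(8,1) = 3.45 - 3.000·0.431373 = 2.156
Σt over all 5·9 pixels = 5629/68 ≈ 82.7794118
V = pitch²·Σt = 1.77²·5629/68 = 259.340

t(8,1)=2.156 V=259.340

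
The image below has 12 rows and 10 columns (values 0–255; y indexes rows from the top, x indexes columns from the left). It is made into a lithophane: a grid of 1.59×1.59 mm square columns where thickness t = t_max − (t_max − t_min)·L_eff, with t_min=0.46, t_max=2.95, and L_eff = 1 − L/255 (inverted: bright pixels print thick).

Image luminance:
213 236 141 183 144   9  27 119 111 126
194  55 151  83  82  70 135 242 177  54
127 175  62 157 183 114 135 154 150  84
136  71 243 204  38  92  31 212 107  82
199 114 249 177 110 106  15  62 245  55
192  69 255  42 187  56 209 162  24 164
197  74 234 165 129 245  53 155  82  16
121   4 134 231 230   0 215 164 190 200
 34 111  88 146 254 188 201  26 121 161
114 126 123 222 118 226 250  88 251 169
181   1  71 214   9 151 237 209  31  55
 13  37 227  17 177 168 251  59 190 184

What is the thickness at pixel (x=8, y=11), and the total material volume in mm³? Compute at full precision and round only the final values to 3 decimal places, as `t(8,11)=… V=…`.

t(8,11)=2.315 V=537.961

span = t_max - t_min = 2.95 - 0.46 = 2.490
L(8,11) = 190, L_eff = 1 - 190/255 = 0.254902 (inverted)
t(8,11) = 2.95 - 2.490·0.254902 = 2.315
Σt over all 12·10 pixels = 1808737/8500 ≈ 212.7925882
V = pitch²·Σt = 1.59²·1808737/8500 = 537.961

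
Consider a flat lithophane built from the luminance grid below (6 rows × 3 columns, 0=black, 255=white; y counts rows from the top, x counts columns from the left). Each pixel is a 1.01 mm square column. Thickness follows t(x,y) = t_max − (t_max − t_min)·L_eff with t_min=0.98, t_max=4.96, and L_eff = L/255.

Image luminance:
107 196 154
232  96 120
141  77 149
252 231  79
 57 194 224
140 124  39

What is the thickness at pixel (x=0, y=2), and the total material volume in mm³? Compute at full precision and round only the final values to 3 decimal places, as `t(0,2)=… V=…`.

t(0,2)=2.759 V=49.487

span = t_max - t_min = 4.96 - 0.98 = 3.980
L(0,2) = 141, L_eff = 141/255 = 0.552941
t(0,2) = 4.96 - 3.980·0.552941 = 2.759
Σt over all 6·3 pixels = 309266/6375 ≈ 48.5123137
V = pitch²·Σt = 1.01²·309266/6375 = 49.487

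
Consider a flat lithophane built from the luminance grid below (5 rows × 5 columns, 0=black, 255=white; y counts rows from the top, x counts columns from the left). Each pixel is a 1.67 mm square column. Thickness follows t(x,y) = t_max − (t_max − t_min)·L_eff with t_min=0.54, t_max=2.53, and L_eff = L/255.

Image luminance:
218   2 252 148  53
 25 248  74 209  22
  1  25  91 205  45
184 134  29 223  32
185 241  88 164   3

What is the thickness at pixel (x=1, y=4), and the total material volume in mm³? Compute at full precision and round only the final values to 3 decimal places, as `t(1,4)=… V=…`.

t(1,4)=0.649 V=113.260

span = t_max - t_min = 2.53 - 0.54 = 1.990
L(1,4) = 241, L_eff = 241/255 = 0.945098
t(1,4) = 2.53 - 1.990·0.945098 = 0.649
Σt over all 5·5 pixels = 86298/2125 ≈ 40.6108235
V = pitch²·Σt = 1.67²·86298/2125 = 113.260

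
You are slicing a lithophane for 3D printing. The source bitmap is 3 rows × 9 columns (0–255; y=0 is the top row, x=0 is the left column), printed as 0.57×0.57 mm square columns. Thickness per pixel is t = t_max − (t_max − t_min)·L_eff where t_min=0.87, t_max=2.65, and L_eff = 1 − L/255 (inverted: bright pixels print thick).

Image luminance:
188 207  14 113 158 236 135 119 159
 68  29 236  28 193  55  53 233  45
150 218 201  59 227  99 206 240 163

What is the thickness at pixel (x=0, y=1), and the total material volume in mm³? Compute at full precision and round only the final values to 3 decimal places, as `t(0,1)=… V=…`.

span = t_max - t_min = 2.65 - 0.87 = 1.780
L(0,1) = 68, L_eff = 1 - 68/255 = 0.733333 (inverted)
t(0,1) = 2.65 - 1.780·0.733333 = 1.345
Σt over all 3·9 pixels = 1281091/25500 ≈ 50.2388627
V = pitch²·Σt = 0.57²·1281091/25500 = 16.323

t(0,1)=1.345 V=16.323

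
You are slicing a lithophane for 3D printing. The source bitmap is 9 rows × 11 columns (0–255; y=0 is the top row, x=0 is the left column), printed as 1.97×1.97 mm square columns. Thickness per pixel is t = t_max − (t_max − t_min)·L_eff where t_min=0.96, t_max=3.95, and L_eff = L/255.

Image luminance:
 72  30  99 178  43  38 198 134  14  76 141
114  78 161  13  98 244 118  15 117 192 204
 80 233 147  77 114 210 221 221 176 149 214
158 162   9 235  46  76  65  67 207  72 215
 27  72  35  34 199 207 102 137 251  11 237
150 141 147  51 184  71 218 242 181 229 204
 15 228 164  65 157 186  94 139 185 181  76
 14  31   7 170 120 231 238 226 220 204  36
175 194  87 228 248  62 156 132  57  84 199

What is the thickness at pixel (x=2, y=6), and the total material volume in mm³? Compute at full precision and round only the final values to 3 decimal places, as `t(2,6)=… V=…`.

span = t_max - t_min = 3.95 - 0.96 = 2.990
L(2,6) = 164, L_eff = 164/255 = 0.643137
t(2,6) = 3.95 - 2.990·0.643137 = 2.027
Σt over all 9·11 pixels = 1200809/5100 ≈ 235.4527451
V = pitch²·Σt = 1.97²·1200809/5100 = 913.769

t(2,6)=2.027 V=913.769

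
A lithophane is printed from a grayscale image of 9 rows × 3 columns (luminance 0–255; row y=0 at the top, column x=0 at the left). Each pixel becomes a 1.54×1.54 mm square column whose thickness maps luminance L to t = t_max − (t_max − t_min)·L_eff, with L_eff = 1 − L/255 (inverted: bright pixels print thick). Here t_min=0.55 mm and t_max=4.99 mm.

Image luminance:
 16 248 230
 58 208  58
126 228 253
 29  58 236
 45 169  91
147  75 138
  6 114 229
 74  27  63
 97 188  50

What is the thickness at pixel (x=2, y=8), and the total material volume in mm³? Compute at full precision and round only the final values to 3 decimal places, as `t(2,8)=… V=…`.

span = t_max - t_min = 4.99 - 0.55 = 4.440
L(2,8) = 50, L_eff = 1 - 50/255 = 0.803922 (inverted)
t(2,8) = 4.99 - 4.440·0.803922 = 1.421
Σt over all 9·3 pixels = 608853/8500 ≈ 71.6297647
V = pitch²·Σt = 1.54²·608853/8500 = 169.877

t(2,8)=1.421 V=169.877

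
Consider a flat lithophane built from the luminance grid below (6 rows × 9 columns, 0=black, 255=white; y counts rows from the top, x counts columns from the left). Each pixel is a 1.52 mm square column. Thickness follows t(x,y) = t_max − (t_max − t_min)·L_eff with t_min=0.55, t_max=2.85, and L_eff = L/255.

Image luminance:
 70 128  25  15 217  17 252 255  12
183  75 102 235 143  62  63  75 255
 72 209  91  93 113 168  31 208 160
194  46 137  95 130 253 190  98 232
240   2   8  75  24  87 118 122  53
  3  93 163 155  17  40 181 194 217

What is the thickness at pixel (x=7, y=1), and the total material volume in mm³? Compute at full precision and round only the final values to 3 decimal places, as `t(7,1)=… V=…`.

span = t_max - t_min = 2.85 - 0.55 = 2.300
L(7,1) = 75, L_eff = 75/255 = 0.294118
t(7,1) = 2.85 - 2.300·0.294118 = 2.174
Σt over all 6·9 pixels = 243037/2550 ≈ 95.3086275
V = pitch²·Σt = 1.52²·243037/2550 = 220.201

t(7,1)=2.174 V=220.201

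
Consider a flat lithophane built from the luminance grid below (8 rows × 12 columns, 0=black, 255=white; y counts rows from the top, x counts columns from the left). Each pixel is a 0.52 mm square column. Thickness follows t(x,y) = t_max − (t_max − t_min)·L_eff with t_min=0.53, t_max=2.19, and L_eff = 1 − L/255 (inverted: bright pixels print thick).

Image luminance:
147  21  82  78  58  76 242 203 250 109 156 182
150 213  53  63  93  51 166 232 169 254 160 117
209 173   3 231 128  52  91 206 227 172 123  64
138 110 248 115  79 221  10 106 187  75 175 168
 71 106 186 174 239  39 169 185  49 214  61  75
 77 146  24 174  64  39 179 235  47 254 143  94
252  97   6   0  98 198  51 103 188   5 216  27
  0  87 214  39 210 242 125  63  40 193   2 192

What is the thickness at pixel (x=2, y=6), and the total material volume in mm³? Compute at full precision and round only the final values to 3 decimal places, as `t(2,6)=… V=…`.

span = t_max - t_min = 2.19 - 0.53 = 1.660
L(2,6) = 6, L_eff = 1 - 6/255 = 0.976471 (inverted)
t(2,6) = 2.19 - 1.660·0.976471 = 0.569
Σt over all 8·12 pixels = 835972/6375 ≈ 131.1328627
V = pitch²·Σt = 0.52²·835972/6375 = 35.458

t(2,6)=0.569 V=35.458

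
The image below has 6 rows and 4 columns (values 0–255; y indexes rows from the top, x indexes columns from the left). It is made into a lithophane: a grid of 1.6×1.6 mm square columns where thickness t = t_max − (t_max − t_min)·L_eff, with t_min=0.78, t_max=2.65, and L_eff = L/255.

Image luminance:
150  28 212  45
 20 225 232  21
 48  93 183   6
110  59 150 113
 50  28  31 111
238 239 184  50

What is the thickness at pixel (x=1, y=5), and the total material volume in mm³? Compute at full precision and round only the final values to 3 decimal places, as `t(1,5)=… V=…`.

span = t_max - t_min = 2.65 - 0.78 = 1.870
L(1,5) = 239, L_eff = 239/255 = 0.937255
t(1,5) = 2.65 - 1.870·0.937255 = 0.897
Σt over all 6·4 pixels = 33257/750 ≈ 44.3426667
V = pitch²·Σt = 1.6²·33257/750 = 113.517

t(1,5)=0.897 V=113.517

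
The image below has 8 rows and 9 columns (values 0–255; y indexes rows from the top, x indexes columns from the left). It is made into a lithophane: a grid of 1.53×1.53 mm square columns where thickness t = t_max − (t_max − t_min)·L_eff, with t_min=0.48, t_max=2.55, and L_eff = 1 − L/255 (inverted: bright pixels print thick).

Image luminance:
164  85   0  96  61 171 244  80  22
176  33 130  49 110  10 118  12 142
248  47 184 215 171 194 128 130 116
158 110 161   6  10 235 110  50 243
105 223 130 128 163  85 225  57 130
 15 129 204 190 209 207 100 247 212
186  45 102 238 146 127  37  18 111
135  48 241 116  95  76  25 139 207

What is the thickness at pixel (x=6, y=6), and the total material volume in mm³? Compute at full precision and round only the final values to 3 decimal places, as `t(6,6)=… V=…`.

span = t_max - t_min = 2.55 - 0.48 = 2.070
L(6,6) = 37, L_eff = 1 - 37/255 = 0.854902 (inverted)
t(6,6) = 2.55 - 2.070·0.854902 = 0.780
Σt over all 8·9 pixels = 91959/850 ≈ 108.1870588
V = pitch²·Σt = 1.53²·91959/850 = 253.255

t(6,6)=0.780 V=253.255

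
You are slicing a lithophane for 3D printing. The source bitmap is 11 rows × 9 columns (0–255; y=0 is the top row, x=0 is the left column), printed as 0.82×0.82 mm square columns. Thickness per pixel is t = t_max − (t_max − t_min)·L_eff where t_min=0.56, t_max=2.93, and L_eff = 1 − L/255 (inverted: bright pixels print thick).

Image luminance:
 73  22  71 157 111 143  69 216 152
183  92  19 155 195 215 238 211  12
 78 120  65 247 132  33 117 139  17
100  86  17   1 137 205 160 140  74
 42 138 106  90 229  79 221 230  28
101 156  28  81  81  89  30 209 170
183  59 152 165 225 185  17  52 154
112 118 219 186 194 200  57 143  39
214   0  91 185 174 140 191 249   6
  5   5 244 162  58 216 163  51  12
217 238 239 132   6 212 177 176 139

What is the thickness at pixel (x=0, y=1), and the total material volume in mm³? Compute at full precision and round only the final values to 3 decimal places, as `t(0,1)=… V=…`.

t(0,1)=2.261 V=115.220

span = t_max - t_min = 2.93 - 0.56 = 2.370
L(0,1) = 183, L_eff = 1 - 183/255 = 0.282353 (inverted)
t(0,1) = 2.93 - 2.370·0.282353 = 2.261
Σt over all 11·9 pixels = 364132/2125 ≈ 171.3562353
V = pitch²·Σt = 0.82²·364132/2125 = 115.220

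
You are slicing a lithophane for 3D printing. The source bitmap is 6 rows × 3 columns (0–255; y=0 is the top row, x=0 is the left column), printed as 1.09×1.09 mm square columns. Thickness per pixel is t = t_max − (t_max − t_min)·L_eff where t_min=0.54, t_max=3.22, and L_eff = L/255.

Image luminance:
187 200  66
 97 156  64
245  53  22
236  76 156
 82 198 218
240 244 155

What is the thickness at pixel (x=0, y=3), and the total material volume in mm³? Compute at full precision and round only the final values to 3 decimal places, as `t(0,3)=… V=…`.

t(0,3)=0.740 V=35.211

span = t_max - t_min = 3.22 - 0.54 = 2.680
L(0,3) = 236, L_eff = 236/255 = 0.925490
t(0,3) = 3.22 - 2.680·0.925490 = 0.740
Σt over all 6·3 pixels = 37786/1275 ≈ 29.6360784
V = pitch²·Σt = 1.09²·37786/1275 = 35.211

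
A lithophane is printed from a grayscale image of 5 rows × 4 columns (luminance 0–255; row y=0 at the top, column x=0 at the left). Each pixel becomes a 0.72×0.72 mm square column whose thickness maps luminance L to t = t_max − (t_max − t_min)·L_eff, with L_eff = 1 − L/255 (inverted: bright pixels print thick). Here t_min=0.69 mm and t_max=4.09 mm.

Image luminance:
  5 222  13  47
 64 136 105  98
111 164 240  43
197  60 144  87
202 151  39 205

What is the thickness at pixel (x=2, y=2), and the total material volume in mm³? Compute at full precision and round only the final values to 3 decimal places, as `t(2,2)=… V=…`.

t(2,2)=3.890 V=23.280

span = t_max - t_min = 4.09 - 0.69 = 3.400
L(2,2) = 240, L_eff = 1 - 240/255 = 0.058824 (inverted)
t(2,2) = 4.09 - 3.400·0.058824 = 3.890
Σt over all 5·4 pixels = 3368/75 ≈ 44.9066667
V = pitch²·Σt = 0.72²·3368/75 = 23.280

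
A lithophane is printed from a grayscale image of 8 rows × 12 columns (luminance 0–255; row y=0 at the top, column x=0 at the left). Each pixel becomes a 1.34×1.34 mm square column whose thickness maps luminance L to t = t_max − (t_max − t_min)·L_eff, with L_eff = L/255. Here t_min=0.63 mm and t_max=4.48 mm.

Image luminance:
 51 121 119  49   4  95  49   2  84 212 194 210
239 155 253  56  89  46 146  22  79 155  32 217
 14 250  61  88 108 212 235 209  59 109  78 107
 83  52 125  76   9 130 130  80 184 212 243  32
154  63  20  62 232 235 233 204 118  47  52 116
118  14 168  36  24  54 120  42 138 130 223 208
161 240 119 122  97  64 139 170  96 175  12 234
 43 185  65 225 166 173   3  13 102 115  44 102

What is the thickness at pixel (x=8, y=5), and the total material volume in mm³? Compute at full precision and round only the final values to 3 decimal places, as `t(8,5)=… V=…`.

t(8,5)=2.396 V=467.508

span = t_max - t_min = 4.48 - 0.63 = 3.850
L(8,5) = 138, L_eff = 138/255 = 0.541176
t(8,5) = 4.48 - 3.850·0.541176 = 2.396
Σt over all 8·12 pixels = 442617/1700 ≈ 260.3629412
V = pitch²·Σt = 1.34²·442617/1700 = 467.508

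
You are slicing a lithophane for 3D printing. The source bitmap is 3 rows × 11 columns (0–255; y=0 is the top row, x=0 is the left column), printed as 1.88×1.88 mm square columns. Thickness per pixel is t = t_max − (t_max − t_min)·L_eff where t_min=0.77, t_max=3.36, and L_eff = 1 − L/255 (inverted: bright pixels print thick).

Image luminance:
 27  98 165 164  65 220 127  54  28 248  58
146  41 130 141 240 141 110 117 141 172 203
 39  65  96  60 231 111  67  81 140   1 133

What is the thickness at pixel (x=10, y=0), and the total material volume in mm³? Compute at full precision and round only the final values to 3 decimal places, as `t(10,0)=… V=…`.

span = t_max - t_min = 3.36 - 0.77 = 2.590
L(10,0) = 58, L_eff = 1 - 58/255 = 0.772549 (inverted)
t(10,0) = 3.36 - 2.590·0.772549 = 1.359
Σt over all 3·11 pixels = 329539/5100 ≈ 64.6154902
V = pitch²·Σt = 1.88²·329539/5100 = 228.377

t(10,0)=1.359 V=228.377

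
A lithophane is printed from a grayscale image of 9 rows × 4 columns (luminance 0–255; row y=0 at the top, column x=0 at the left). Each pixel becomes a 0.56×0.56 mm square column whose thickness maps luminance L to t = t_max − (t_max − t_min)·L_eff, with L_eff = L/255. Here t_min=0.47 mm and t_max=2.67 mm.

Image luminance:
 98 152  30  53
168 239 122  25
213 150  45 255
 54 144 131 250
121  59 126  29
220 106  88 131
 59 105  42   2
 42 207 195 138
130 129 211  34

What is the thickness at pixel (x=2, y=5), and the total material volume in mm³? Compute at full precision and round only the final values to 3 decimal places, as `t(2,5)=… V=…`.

t(2,5)=1.911 V=18.501

span = t_max - t_min = 2.67 - 0.47 = 2.200
L(2,5) = 88, L_eff = 88/255 = 0.345098
t(2,5) = 2.67 - 2.200·0.345098 = 1.911
Σt over all 9·4 pixels = 15044/255 ≈ 58.9960784
V = pitch²·Σt = 0.56²·15044/255 = 18.501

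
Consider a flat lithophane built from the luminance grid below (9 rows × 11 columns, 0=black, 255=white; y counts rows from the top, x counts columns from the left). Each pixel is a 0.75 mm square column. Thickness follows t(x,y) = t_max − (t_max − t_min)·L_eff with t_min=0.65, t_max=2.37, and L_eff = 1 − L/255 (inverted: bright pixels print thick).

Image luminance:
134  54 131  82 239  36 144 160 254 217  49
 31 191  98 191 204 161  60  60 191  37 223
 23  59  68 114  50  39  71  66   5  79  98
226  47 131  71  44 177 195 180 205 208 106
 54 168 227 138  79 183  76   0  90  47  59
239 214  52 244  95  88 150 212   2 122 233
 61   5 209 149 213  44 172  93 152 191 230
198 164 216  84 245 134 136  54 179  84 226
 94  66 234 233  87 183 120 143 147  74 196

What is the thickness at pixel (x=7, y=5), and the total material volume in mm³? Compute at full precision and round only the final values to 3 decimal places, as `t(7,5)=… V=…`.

span = t_max - t_min = 2.37 - 0.65 = 1.720
L(7,5) = 212, L_eff = 1 - 212/255 = 0.168627 (inverted)
t(7,5) = 2.37 - 1.720·0.168627 = 2.080
Σt over all 9·11 pixels = 3842009/25500 ≈ 150.6670196
V = pitch²·Σt = 0.75²·3842009/25500 = 84.750

t(7,5)=2.080 V=84.750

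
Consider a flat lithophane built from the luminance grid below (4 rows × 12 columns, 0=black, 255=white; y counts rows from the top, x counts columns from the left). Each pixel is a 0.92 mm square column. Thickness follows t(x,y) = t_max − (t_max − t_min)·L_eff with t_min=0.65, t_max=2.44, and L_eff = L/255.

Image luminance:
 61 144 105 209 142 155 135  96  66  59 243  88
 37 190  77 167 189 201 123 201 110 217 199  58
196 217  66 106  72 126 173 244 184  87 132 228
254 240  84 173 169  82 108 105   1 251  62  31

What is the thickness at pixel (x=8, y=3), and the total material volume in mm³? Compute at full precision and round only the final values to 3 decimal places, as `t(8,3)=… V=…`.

t(8,3)=2.433 V=59.543

span = t_max - t_min = 2.44 - 0.65 = 1.790
L(8,3) = 1, L_eff = 1/255 = 0.003922
t(8,3) = 2.44 - 1.790·0.003922 = 2.433
Σt over all 4·12 pixels = 597961/8500 ≈ 70.3483529
V = pitch²·Σt = 0.92²·597961/8500 = 59.543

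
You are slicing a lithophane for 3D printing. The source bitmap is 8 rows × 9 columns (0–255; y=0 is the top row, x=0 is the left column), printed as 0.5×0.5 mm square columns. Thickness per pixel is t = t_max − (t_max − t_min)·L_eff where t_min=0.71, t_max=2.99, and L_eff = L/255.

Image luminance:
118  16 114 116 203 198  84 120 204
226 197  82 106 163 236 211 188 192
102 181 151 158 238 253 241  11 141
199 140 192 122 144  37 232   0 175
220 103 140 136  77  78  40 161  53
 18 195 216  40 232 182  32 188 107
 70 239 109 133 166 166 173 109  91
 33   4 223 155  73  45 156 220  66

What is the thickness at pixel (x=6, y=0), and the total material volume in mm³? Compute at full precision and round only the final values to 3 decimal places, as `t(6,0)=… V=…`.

span = t_max - t_min = 2.99 - 0.71 = 2.280
L(6,0) = 84, L_eff = 84/255 = 0.329412
t(6,0) = 2.99 - 2.280·0.329412 = 2.239
Σt over all 8·9 pixels = 53722/425 ≈ 126.4047059
V = pitch²·Σt = 0.5²·53722/425 = 31.601

t(6,0)=2.239 V=31.601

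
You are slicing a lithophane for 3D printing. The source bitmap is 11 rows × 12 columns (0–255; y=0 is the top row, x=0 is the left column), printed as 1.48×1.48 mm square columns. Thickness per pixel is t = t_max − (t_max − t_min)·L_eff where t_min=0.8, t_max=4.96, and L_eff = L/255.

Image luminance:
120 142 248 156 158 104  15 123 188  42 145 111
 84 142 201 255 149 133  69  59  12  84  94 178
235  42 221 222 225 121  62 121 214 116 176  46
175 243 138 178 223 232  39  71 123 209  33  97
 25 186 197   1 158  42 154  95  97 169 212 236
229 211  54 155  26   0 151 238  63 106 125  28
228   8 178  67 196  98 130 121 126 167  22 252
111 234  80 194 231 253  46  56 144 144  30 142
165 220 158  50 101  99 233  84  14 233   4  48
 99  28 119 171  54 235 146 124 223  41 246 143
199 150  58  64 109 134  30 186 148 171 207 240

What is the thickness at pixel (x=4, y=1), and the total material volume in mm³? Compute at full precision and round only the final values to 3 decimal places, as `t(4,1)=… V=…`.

t(4,1)=2.529 V=807.903

span = t_max - t_min = 4.96 - 0.8 = 4.160
L(4,1) = 149, L_eff = 149/255 = 0.584314
t(4,1) = 4.96 - 4.160·0.584314 = 2.529
Σt over all 11·12 pixels = 2351344/6375 ≈ 368.8382745
V = pitch²·Σt = 1.48²·2351344/6375 = 807.903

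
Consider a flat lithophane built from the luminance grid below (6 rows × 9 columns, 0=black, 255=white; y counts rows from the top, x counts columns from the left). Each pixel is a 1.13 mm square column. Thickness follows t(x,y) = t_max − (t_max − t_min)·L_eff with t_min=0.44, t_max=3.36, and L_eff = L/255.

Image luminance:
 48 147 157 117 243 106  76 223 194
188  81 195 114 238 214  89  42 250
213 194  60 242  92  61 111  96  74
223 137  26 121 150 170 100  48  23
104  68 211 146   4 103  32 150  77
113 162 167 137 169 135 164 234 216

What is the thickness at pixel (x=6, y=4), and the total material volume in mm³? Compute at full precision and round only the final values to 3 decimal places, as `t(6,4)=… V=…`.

span = t_max - t_min = 3.36 - 0.44 = 2.920
L(6,4) = 32, L_eff = 32/255 = 0.125490
t(6,4) = 3.36 - 2.920·0.125490 = 2.994
Σt over all 6·9 pixels = 125413/1275 ≈ 98.3631373
V = pitch²·Σt = 1.13²·125413/1275 = 125.600

t(6,4)=2.994 V=125.600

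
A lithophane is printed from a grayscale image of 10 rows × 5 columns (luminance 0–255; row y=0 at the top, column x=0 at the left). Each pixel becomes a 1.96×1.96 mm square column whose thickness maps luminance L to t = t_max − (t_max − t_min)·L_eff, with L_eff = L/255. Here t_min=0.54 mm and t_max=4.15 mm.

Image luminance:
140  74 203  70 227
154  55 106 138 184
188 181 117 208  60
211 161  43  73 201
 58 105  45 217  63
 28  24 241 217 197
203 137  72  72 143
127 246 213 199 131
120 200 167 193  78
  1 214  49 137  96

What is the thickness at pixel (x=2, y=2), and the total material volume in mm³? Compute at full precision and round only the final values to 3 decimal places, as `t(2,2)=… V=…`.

t(2,2)=2.494 V=428.021

span = t_max - t_min = 4.15 - 0.54 = 3.610
L(2,2) = 117, L_eff = 117/255 = 0.458824
t(2,2) = 4.15 - 3.610·0.458824 = 2.494
Σt over all 10·5 pixels = 2841143/25500 ≈ 111.4173725
V = pitch²·Σt = 1.96²·2841143/25500 = 428.021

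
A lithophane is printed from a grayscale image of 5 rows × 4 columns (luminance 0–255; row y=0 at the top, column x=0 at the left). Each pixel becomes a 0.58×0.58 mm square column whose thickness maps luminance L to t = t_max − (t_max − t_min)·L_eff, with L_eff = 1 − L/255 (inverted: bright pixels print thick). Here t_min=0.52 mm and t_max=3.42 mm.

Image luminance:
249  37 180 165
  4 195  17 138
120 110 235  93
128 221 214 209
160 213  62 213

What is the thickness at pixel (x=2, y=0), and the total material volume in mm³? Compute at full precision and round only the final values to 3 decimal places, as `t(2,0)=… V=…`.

t(2,0)=2.567 V=14.834

span = t_max - t_min = 3.42 - 0.52 = 2.900
L(2,0) = 180, L_eff = 1 - 180/255 = 0.294118 (inverted)
t(2,0) = 3.42 - 2.900·0.294118 = 2.567
Σt over all 5·4 pixels = 112447/2550 ≈ 44.0968627
V = pitch²·Σt = 0.58²·112447/2550 = 14.834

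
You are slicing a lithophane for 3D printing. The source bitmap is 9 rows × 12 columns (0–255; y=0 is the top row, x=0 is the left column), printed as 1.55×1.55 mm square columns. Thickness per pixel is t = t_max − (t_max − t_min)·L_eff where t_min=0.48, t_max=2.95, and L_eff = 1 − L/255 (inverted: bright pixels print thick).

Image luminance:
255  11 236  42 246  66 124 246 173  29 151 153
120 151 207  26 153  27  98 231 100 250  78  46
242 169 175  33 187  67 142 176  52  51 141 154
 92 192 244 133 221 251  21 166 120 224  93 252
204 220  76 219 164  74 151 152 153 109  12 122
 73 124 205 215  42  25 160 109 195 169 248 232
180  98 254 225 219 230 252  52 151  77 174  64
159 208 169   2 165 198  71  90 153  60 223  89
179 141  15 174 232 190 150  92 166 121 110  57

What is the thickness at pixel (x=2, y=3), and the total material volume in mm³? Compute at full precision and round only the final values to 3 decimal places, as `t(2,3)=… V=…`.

t(2,3)=2.843 V=484.320

span = t_max - t_min = 2.95 - 0.48 = 2.470
L(2,3) = 244, L_eff = 1 - 244/255 = 0.043137 (inverted)
t(2,3) = 2.95 - 2.470·0.043137 = 2.843
Σt over all 9·12 pixels = 257027/1275 ≈ 201.5898039
V = pitch²·Σt = 1.55²·257027/1275 = 484.320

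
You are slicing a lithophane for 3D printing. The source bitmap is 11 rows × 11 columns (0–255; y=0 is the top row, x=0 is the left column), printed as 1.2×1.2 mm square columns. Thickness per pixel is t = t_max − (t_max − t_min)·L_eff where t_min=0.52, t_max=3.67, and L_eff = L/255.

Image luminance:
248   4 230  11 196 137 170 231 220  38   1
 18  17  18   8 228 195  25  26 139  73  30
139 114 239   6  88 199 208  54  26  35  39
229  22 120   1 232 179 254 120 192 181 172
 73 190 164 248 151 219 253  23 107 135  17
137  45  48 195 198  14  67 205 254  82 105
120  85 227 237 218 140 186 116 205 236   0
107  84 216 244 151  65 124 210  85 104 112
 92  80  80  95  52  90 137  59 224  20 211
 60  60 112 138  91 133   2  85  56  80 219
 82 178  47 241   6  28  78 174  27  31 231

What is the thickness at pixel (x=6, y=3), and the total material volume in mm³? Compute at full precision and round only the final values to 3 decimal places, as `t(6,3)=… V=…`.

t(6,3)=0.532 V=379.521

span = t_max - t_min = 3.67 - 0.52 = 3.150
L(6,3) = 254, L_eff = 254/255 = 0.996078
t(6,3) = 3.67 - 3.150·0.996078 = 0.532
Σt over all 11·11 pixels = 224023/850 ≈ 263.5564706
V = pitch²·Σt = 1.2²·224023/850 = 379.521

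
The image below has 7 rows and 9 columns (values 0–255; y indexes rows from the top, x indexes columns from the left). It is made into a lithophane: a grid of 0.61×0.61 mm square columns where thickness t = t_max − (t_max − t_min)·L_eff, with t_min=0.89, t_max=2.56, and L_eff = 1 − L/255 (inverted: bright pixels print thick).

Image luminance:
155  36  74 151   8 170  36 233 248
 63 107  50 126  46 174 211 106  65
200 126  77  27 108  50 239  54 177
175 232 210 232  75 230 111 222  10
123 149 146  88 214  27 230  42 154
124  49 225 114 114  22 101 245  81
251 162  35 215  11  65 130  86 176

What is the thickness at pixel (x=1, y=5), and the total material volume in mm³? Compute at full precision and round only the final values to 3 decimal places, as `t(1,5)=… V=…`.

t(1,5)=1.211 V=40.342

span = t_max - t_min = 2.56 - 0.89 = 1.670
L(1,5) = 49, L_eff = 1 - 49/255 = 0.807843 (inverted)
t(1,5) = 2.56 - 1.670·0.807843 = 1.211
Σt over all 7·9 pixels = 691154/6375 ≈ 108.4163137
V = pitch²·Σt = 0.61²·691154/6375 = 40.342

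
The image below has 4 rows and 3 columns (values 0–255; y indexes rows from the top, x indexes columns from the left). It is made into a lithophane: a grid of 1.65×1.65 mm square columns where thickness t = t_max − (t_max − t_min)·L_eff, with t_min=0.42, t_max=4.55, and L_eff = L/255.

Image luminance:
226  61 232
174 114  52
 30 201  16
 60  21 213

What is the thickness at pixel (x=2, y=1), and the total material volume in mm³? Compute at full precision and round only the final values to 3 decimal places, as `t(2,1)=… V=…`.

t(2,1)=3.708 V=86.917

span = t_max - t_min = 4.55 - 0.42 = 4.130
L(2,1) = 52, L_eff = 52/255 = 0.203922
t(2,1) = 4.55 - 4.130·0.203922 = 3.708
Σt over all 4·3 pixels = 8141/255 ≈ 31.9254902
V = pitch²·Σt = 1.65²·8141/255 = 86.917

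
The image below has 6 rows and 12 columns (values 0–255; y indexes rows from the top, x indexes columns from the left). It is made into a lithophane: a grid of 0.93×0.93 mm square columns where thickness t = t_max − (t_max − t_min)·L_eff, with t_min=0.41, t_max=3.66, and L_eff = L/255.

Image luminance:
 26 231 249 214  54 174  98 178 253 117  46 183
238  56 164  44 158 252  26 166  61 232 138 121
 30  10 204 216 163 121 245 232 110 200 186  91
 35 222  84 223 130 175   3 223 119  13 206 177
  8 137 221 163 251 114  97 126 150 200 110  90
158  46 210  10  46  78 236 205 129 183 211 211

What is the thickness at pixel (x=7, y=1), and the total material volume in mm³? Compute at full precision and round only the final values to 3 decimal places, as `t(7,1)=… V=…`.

t(7,1)=1.544 V=114.522

span = t_max - t_min = 3.66 - 0.41 = 3.250
L(7,1) = 166, L_eff = 166/255 = 0.650980
t(7,1) = 3.66 - 3.250·0.650980 = 1.544
Σt over all 6·12 pixels = 225099/1700 ≈ 132.4111765
V = pitch²·Σt = 0.93²·225099/1700 = 114.522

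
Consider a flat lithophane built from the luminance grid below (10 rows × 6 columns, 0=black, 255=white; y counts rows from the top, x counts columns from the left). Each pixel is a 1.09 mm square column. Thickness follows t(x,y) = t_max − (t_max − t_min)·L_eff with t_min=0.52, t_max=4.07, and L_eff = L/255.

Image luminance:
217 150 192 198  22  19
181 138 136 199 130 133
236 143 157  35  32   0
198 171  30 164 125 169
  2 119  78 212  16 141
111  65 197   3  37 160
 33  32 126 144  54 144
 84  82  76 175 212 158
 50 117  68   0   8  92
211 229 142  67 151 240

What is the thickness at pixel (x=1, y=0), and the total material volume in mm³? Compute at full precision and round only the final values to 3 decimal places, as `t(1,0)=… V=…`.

t(1,0)=1.982 V=174.171

span = t_max - t_min = 4.07 - 0.52 = 3.550
L(1,0) = 150, L_eff = 150/255 = 0.588235
t(1,0) = 4.07 - 3.550·0.588235 = 1.982
Σt over all 10·6 pixels = 249213/1700 ≈ 146.5958824
V = pitch²·Σt = 1.09²·249213/1700 = 174.171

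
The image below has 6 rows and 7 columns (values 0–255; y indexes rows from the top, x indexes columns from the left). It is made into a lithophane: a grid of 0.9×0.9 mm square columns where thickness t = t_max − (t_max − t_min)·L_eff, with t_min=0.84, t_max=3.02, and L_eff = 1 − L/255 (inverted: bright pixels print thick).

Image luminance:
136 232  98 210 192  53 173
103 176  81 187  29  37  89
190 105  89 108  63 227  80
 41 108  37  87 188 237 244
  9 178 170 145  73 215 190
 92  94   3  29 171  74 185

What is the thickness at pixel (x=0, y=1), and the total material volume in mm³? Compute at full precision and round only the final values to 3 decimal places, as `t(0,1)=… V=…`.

t(0,1)=1.721 V=64.779

span = t_max - t_min = 3.02 - 0.84 = 2.180
L(0,1) = 103, L_eff = 1 - 103/255 = 0.596078 (inverted)
t(0,1) = 3.02 - 2.180·0.596078 = 1.721
Σt over all 6·7 pixels = 509836/6375 ≈ 79.9742745
V = pitch²·Σt = 0.9²·509836/6375 = 64.779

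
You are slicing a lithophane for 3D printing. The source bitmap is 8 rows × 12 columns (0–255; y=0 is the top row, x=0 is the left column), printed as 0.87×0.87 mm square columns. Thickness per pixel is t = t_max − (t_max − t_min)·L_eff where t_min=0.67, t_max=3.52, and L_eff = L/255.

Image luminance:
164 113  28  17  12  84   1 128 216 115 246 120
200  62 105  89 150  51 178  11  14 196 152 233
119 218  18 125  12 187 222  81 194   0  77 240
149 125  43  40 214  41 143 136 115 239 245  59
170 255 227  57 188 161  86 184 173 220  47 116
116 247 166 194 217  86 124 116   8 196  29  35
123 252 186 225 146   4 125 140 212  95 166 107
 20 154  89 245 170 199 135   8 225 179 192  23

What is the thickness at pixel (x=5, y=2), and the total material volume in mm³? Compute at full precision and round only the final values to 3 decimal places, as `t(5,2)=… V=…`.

span = t_max - t_min = 3.52 - 0.67 = 2.850
L(5,2) = 187, L_eff = 187/255 = 0.733333
t(5,2) = 3.52 - 2.850·0.733333 = 1.430
Σt over all 8·12 pixels = 335729/1700 ≈ 197.4876471
V = pitch²·Σt = 0.87²·335729/1700 = 149.478

t(5,2)=1.430 V=149.478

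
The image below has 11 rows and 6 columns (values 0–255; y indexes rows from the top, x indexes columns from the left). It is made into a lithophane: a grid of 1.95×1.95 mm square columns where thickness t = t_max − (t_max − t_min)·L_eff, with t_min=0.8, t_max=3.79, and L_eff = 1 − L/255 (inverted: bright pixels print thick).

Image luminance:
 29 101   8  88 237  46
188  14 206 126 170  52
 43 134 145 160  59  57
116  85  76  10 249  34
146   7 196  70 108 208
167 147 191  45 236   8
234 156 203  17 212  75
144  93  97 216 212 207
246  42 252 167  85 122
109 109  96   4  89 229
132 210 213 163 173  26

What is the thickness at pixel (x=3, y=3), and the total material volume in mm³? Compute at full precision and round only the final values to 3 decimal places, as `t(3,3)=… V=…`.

t(3,3)=0.917 V=570.614

span = t_max - t_min = 3.79 - 0.8 = 2.990
L(3,3) = 10, L_eff = 1 - 10/255 = 0.960784 (inverted)
t(3,3) = 3.79 - 2.990·0.960784 = 0.917
Σt over all 11·6 pixels = 255107/1700 ≈ 150.0629412
V = pitch²·Σt = 1.95²·255107/1700 = 570.614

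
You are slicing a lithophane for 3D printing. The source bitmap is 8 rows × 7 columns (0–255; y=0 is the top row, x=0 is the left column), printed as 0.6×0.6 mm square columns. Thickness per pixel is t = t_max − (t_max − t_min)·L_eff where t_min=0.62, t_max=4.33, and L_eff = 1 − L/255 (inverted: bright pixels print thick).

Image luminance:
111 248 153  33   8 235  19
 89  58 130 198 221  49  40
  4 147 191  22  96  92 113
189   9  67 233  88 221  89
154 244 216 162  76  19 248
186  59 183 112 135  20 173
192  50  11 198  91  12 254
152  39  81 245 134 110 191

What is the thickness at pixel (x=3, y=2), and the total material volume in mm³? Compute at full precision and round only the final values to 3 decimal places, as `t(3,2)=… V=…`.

t(3,2)=0.940 V=48.639

span = t_max - t_min = 4.33 - 0.62 = 3.710
L(3,2) = 22, L_eff = 1 - 22/255 = 0.913725 (inverted)
t(3,2) = 4.33 - 3.710·0.913725 = 0.940
Σt over all 8·7 pixels = 57421/425 ≈ 135.1082353
V = pitch²·Σt = 0.6²·57421/425 = 48.639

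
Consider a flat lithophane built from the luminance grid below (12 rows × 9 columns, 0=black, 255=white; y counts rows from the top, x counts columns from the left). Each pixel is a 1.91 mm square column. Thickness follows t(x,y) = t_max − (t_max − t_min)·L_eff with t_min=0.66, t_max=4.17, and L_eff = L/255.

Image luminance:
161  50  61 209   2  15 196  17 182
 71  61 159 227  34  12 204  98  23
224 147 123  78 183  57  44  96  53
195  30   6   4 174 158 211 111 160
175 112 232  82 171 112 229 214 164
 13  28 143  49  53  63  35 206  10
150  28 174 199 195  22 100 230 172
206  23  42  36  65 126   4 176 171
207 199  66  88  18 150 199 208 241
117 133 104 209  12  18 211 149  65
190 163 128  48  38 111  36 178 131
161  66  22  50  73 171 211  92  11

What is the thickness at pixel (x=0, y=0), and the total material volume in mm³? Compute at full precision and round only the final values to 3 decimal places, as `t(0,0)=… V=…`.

t(0,0)=1.954 V=1024.309

span = t_max - t_min = 4.17 - 0.66 = 3.510
L(0,0) = 161, L_eff = 161/255 = 0.631373
t(0,0) = 4.17 - 3.510·0.631373 = 1.954
Σt over all 12·9 pixels = 119331/425 ≈ 280.7788235
V = pitch²·Σt = 1.91²·119331/425 = 1024.309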